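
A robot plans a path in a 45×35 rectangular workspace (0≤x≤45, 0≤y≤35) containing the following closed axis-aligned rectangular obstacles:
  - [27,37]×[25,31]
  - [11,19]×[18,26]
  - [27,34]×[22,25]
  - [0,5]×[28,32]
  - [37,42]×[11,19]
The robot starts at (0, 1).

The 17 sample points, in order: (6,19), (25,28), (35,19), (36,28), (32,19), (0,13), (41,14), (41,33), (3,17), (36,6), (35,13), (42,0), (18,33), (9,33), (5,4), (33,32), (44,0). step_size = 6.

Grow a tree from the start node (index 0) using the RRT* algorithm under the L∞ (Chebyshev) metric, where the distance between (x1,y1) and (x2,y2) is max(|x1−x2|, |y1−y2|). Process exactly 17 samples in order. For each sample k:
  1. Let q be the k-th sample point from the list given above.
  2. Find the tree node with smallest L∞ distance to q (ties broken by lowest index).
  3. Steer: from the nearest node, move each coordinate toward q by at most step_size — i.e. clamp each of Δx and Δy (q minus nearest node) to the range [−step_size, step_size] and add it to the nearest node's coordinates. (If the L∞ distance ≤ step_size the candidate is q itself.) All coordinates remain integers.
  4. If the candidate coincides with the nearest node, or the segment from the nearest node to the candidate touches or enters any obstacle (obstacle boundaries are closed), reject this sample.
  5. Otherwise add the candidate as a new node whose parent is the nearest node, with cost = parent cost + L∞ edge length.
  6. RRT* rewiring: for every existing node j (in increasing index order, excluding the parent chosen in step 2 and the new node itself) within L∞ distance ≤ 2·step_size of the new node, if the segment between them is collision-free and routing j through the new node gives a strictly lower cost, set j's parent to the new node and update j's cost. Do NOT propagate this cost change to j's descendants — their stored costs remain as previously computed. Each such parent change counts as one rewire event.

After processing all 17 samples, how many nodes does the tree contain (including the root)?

1. q=(6,19) nearest=0 d=18 new=(6,7) → add node 1 parent=0 cost=6
2. q=(25,28) nearest=1 d=21 new=(12,13) → add node 2 parent=1 cost=12
3. q=(35,19) nearest=2 d=23 new=(18,19) → blocked by [11,19]×[18,26], reject
4. q=(36,28) nearest=2 d=24 new=(18,19) → blocked by [11,19]×[18,26], reject
5. q=(32,19) nearest=2 d=20 new=(18,19) → blocked by [11,19]×[18,26], reject
6. q=(0,13) nearest=1 d=6 new=(0,13) → add node 3 parent=1 cost=12
7. q=(41,14) nearest=2 d=29 new=(18,14) → add node 4 parent=2 cost=18
8. q=(41,33) nearest=4 d=23 new=(24,20) → add node 5 parent=4 cost=24
9. q=(3,17) nearest=3 d=4 new=(3,17) → add node 6 parent=3 cost=16
10. q=(36,6) nearest=5 d=14 new=(30,14) → add node 7 parent=5 cost=30
11. q=(35,13) nearest=7 d=5 new=(35,13) → add node 8 parent=7 cost=35
12. q=(42,0) nearest=8 d=13 new=(41,7) → blocked by [37,42]×[11,19], reject
13. q=(18,33) nearest=5 d=13 new=(18,26) → blocked by [11,19]×[18,26], reject
14. q=(9,33) nearest=5 d=15 new=(18,26) → blocked by [11,19]×[18,26], reject
15. q=(5,4) nearest=1 d=3 new=(5,4) → add node 9 parent=1 cost=9
16. q=(33,32) nearest=5 d=12 new=(30,26) → blocked by [27,37]×[25,31], reject
17. q=(44,0) nearest=8 d=13 new=(41,7) → blocked by [37,42]×[11,19], reject

Node count: 10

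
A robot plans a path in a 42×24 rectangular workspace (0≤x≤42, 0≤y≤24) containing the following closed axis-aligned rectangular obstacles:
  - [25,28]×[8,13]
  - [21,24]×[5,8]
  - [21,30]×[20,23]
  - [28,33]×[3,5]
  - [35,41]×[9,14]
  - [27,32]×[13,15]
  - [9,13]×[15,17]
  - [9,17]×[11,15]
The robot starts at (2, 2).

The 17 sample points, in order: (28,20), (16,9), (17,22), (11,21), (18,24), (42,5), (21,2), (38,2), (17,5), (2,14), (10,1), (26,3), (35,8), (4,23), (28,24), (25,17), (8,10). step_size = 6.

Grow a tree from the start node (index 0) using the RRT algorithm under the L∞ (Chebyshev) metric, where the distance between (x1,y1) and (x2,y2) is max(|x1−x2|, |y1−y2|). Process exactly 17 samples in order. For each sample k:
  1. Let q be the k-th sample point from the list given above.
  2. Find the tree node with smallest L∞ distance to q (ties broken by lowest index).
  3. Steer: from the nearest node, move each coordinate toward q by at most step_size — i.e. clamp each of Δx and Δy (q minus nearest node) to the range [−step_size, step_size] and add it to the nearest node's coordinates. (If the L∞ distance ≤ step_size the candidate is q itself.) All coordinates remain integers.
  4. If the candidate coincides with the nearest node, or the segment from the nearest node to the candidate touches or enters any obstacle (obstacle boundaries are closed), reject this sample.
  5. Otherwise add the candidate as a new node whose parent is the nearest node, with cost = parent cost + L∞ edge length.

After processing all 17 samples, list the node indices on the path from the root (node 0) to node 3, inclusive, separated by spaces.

1. q=(28,20) nearest=0 d=26 new=(8,8) → add node 1 parent=0 cost=6
2. q=(16,9) nearest=1 d=8 new=(14,9) → add node 2 parent=1 cost=12
3. q=(17,22) nearest=2 d=13 new=(17,15) → blocked by [9,17]×[11,15], reject
4. q=(11,21) nearest=2 d=12 new=(11,15) → blocked by [9,13]×[15,17], reject
5. q=(18,24) nearest=2 d=15 new=(18,15) → blocked by [9,17]×[11,15], reject
6. q=(42,5) nearest=2 d=28 new=(20,5) → add node 3 parent=2 cost=18
7. q=(21,2) nearest=3 d=3 new=(21,2) → add node 4 parent=3 cost=21
8. q=(38,2) nearest=4 d=17 new=(27,2) → add node 5 parent=4 cost=27
9. q=(17,5) nearest=3 d=3 new=(17,5) → add node 6 parent=3 cost=21
10. q=(2,14) nearest=1 d=6 new=(2,14) → add node 7 parent=1 cost=12
11. q=(10,1) nearest=1 d=7 new=(10,2) → add node 8 parent=1 cost=12
12. q=(26,3) nearest=5 d=1 new=(26,3) → add node 9 parent=5 cost=28
13. q=(35,8) nearest=5 d=8 new=(33,8) → blocked by [28,33]×[3,5], reject
14. q=(4,23) nearest=7 d=9 new=(4,20) → add node 10 parent=7 cost=18
15. q=(28,24) nearest=2 d=15 new=(20,15) → blocked by [9,17]×[11,15], reject
16. q=(25,17) nearest=2 d=11 new=(20,15) → blocked by [9,17]×[11,15], reject
17. q=(8,10) nearest=1 d=2 new=(8,10) → add node 11 parent=1 cost=8

Path: 0 1 2 3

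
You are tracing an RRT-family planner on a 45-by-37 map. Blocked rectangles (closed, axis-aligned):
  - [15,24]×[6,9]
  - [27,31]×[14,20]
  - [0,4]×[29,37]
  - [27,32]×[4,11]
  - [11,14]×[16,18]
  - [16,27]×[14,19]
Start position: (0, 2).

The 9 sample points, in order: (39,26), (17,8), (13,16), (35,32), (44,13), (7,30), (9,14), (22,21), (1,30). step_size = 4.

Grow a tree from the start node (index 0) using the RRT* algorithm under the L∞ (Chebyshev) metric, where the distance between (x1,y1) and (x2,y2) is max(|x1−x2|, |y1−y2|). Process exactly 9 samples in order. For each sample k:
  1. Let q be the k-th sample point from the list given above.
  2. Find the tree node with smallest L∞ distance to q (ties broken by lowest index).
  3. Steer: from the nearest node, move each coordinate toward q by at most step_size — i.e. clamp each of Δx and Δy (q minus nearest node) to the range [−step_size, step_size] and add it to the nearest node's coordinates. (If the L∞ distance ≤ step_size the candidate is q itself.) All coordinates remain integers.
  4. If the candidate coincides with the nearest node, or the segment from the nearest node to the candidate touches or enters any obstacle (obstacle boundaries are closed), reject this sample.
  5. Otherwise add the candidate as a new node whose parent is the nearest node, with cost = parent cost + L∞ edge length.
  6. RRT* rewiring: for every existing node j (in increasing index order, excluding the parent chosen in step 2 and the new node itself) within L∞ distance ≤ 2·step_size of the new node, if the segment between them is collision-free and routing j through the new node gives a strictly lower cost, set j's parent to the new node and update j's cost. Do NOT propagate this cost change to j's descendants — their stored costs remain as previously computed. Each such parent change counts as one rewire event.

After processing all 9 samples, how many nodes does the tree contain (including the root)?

1. q=(39,26) nearest=0 d=39 new=(4,6) → add node 1 parent=0 cost=4
2. q=(17,8) nearest=1 d=13 new=(8,8) → add node 2 parent=1 cost=8
3. q=(13,16) nearest=2 d=8 new=(12,12) → add node 3 parent=2 cost=12
4. q=(35,32) nearest=3 d=23 new=(16,16) → blocked by [16,27]×[14,19], reject
5. q=(44,13) nearest=3 d=32 new=(16,13) → add node 4 parent=3 cost=16
6. q=(7,30) nearest=4 d=17 new=(12,17) → blocked by [11,14]×[16,18], reject
7. q=(9,14) nearest=3 d=3 new=(9,14) → add node 5 parent=3 cost=15
8. q=(22,21) nearest=4 d=8 new=(20,17) → blocked by [16,27]×[14,19], reject
9. q=(1,30) nearest=5 d=16 new=(5,18) → add node 6 parent=5 cost=19

Node count: 7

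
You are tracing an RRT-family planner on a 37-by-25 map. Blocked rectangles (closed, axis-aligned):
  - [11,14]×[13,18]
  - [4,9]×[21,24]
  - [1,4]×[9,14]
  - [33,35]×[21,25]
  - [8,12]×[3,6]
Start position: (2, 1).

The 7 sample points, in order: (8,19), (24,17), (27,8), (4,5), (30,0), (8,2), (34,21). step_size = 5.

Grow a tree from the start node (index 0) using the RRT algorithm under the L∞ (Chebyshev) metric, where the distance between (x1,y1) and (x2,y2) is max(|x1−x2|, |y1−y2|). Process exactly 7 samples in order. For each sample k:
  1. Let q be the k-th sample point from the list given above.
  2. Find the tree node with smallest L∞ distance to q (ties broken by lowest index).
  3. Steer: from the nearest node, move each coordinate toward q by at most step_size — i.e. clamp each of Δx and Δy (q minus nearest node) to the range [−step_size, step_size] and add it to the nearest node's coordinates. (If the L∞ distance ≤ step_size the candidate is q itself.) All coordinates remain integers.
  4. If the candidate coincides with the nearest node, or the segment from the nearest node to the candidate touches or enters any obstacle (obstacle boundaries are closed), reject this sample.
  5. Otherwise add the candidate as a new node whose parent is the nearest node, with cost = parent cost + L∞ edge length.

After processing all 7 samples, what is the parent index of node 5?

1. q=(8,19) nearest=0 d=18 new=(7,6) → add node 1 parent=0 cost=5
2. q=(24,17) nearest=1 d=17 new=(12,11) → add node 2 parent=1 cost=10
3. q=(27,8) nearest=2 d=15 new=(17,8) → add node 3 parent=2 cost=15
4. q=(4,5) nearest=1 d=3 new=(4,5) → add node 4 parent=1 cost=8
5. q=(30,0) nearest=3 d=13 new=(22,3) → add node 5 parent=3 cost=20
6. q=(8,2) nearest=1 d=4 new=(8,2) → add node 6 parent=1 cost=9
7. q=(34,21) nearest=3 d=17 new=(22,13) → add node 7 parent=3 cost=20

Parent of node 5: 3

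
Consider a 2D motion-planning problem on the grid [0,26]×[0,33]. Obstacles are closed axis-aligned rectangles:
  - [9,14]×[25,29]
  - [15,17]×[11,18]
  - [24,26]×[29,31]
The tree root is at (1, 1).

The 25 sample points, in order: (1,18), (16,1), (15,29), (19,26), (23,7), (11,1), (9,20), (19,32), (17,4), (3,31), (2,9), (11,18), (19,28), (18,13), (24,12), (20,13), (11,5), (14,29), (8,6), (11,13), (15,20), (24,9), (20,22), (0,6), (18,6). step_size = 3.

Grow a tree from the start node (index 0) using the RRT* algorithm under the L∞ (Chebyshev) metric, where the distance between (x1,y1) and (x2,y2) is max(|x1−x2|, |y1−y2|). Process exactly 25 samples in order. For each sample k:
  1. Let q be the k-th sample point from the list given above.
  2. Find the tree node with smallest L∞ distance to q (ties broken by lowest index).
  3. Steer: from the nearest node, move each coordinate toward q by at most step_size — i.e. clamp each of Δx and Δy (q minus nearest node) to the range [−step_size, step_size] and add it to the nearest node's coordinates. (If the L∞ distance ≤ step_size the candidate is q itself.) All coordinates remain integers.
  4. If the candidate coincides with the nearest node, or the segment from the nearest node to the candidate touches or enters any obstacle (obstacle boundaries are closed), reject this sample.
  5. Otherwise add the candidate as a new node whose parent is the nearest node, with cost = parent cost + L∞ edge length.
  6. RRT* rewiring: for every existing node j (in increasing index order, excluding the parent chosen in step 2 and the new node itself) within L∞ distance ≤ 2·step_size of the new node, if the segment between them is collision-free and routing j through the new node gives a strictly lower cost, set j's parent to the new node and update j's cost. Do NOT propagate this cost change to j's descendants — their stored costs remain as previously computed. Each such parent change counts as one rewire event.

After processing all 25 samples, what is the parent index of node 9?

1. q=(1,18) nearest=0 d=17 new=(1,4) → add node 1 parent=0 cost=3
2. q=(16,1) nearest=0 d=15 new=(4,1) → add node 2 parent=0 cost=3
3. q=(15,29) nearest=1 d=25 new=(4,7) → add node 3 parent=1 cost=6
4. q=(19,26) nearest=3 d=19 new=(7,10) → add node 4 parent=3 cost=9
5. q=(23,7) nearest=4 d=16 new=(10,7) → add node 5 parent=4 cost=12
6. q=(11,1) nearest=5 d=6 new=(11,4) → add node 6 parent=5 cost=15
7. q=(9,20) nearest=4 d=10 new=(9,13) → add node 7 parent=4 cost=12
8. q=(19,32) nearest=7 d=19 new=(12,16) → add node 8 parent=7 cost=15
9. q=(17,4) nearest=6 d=6 new=(14,4) → add node 9 parent=6 cost=18
10. q=(3,31) nearest=8 d=15 new=(9,19) → add node 10 parent=8 cost=18
11. q=(2,9) nearest=3 d=2 new=(2,9) → add node 11 parent=3 cost=8
12. q=(11,18) nearest=8 d=2 new=(11,18) → add node 12 parent=8 cost=17
13. q=(19,28) nearest=10 d=10 new=(12,22) → add node 13 parent=10 cost=21
14. q=(18,13) nearest=8 d=6 new=(15,13) → blocked by [15,17]×[11,18], reject
15. q=(24,12) nearest=9 d=10 new=(17,7) → add node 14 parent=9 cost=21
16. q=(20,13) nearest=14 d=6 new=(20,10) → add node 15 parent=14 cost=24
17. q=(11,5) nearest=6 d=1 new=(11,5) → add node 16 parent=6 cost=16
18. q=(14,29) nearest=13 d=7 new=(14,25) → blocked by [9,14]×[25,29], reject
19. q=(8,6) nearest=5 d=2 new=(8,6) → add node 17 parent=5 cost=14
20. q=(11,13) nearest=7 d=2 new=(11,13) → add node 18 parent=7 cost=14; rewire 14→18 (20<21)
21. q=(15,20) nearest=13 d=3 new=(15,20) → add node 19 parent=13 cost=24
22. q=(24,9) nearest=15 d=4 new=(23,9) → add node 20 parent=15 cost=27
23. q=(20,22) nearest=19 d=5 new=(18,22) → add node 21 parent=19 cost=27
24. q=(0,6) nearest=1 d=2 new=(0,6) → add node 22 parent=1 cost=5
25. q=(18,6) nearest=14 d=1 new=(18,6) → add node 23 parent=14 cost=21; rewire 20→23 (26<27)

Parent of node 9: 6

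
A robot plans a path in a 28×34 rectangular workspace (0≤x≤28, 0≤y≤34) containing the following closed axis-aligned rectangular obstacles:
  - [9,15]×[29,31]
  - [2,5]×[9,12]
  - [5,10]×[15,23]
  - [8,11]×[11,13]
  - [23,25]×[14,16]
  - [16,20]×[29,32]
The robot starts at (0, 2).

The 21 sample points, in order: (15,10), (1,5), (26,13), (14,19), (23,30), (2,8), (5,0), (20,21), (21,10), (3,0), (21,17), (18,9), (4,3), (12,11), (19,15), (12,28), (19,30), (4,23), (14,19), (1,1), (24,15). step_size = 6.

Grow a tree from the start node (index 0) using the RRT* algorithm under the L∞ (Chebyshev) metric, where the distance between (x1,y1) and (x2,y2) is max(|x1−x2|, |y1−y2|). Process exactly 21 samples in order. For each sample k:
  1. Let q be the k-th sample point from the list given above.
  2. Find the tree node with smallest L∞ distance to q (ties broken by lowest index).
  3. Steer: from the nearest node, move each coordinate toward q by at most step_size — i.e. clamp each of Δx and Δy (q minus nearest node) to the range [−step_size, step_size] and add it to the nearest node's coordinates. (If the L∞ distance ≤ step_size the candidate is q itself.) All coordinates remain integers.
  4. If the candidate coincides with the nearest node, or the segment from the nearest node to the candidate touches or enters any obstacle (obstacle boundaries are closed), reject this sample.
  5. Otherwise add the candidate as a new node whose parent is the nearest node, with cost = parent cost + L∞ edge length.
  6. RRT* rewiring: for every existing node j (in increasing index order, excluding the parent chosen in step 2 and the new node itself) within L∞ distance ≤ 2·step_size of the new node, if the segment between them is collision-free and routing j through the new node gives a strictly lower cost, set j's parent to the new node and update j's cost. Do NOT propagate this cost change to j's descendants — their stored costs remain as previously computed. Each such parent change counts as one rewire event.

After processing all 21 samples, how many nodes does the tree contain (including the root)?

1. q=(15,10) nearest=0 d=15 new=(6,8) → add node 1 parent=0 cost=6
2. q=(1,5) nearest=0 d=3 new=(1,5) → add node 2 parent=0 cost=3
3. q=(26,13) nearest=1 d=20 new=(12,13) → blocked by [8,11]×[11,13], reject
4. q=(14,19) nearest=1 d=11 new=(12,14) → blocked by [8,11]×[11,13], reject
5. q=(23,30) nearest=1 d=22 new=(12,14) → blocked by [8,11]×[11,13], reject
6. q=(2,8) nearest=2 d=3 new=(2,8) → add node 3 parent=2 cost=6
7. q=(5,0) nearest=0 d=5 new=(5,0) → add node 4 parent=0 cost=5
8. q=(20,21) nearest=1 d=14 new=(12,14) → blocked by [8,11]×[11,13], reject
9. q=(21,10) nearest=1 d=15 new=(12,10) → add node 5 parent=1 cost=12
10. q=(3,0) nearest=4 d=2 new=(3,0) → add node 6 parent=4 cost=7
11. q=(21,17) nearest=5 d=9 new=(18,16) → add node 7 parent=5 cost=18
12. q=(18,9) nearest=5 d=6 new=(18,9) → add node 8 parent=5 cost=18
13. q=(4,3) nearest=2 d=3 new=(4,3) → add node 9 parent=2 cost=6
14. q=(12,11) nearest=5 d=1 new=(12,11) → add node 10 parent=5 cost=13
15. q=(19,15) nearest=7 d=1 new=(19,15) → add node 11 parent=7 cost=19
16. q=(12,28) nearest=7 d=12 new=(12,22) → add node 12 parent=7 cost=24
17. q=(19,30) nearest=12 d=8 new=(18,28) → add node 13 parent=12 cost=30
18. q=(4,23) nearest=12 d=8 new=(6,23) → blocked by [5,10]×[15,23], reject
19. q=(14,19) nearest=12 d=3 new=(14,19) → add node 14 parent=12 cost=27
20. q=(1,1) nearest=0 d=1 new=(1,1) → add node 15 parent=0 cost=1; rewire 6→15 (3<7); rewire 9→15 (4<6); rewire 10→15 (12<13)
21. q=(24,15) nearest=11 d=5 new=(24,15) → blocked by [23,25]×[14,16], reject

Node count: 16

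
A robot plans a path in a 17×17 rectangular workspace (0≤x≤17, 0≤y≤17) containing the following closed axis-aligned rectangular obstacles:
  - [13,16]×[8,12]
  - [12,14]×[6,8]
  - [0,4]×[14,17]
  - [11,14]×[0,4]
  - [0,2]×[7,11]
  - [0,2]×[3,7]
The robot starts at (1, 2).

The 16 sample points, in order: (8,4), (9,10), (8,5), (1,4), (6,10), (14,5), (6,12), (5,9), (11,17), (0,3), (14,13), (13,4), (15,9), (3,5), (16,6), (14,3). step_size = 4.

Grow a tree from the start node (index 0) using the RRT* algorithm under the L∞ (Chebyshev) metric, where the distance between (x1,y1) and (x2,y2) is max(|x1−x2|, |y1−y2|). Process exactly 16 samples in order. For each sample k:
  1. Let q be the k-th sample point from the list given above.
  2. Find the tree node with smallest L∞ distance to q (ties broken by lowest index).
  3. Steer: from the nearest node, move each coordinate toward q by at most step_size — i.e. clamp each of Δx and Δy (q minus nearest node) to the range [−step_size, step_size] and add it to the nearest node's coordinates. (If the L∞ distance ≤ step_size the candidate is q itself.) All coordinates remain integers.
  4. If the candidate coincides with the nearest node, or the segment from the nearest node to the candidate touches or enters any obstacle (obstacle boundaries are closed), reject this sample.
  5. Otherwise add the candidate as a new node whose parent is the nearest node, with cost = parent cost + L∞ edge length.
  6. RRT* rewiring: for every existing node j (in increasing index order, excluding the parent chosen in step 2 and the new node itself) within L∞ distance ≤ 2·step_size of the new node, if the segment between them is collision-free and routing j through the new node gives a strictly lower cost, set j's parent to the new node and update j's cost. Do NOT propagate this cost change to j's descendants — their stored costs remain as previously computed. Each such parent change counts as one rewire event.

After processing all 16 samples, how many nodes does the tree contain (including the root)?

1. q=(8,4) nearest=0 d=7 new=(5,4) → add node 1 parent=0 cost=4
2. q=(9,10) nearest=1 d=6 new=(9,8) → add node 2 parent=1 cost=8
3. q=(8,5) nearest=1 d=3 new=(8,5) → add node 3 parent=1 cost=7
4. q=(1,4) nearest=0 d=2 new=(1,4) → blocked by [0,2]×[3,7], reject
5. q=(6,10) nearest=2 d=3 new=(6,10) → add node 4 parent=2 cost=11
6. q=(14,5) nearest=2 d=5 new=(13,5) → add node 5 parent=2 cost=12
7. q=(6,12) nearest=4 d=2 new=(6,12) → add node 6 parent=4 cost=13
8. q=(5,9) nearest=4 d=1 new=(5,9) → add node 7 parent=4 cost=12
9. q=(11,17) nearest=6 d=5 new=(10,16) → add node 8 parent=6 cost=17
10. q=(0,3) nearest=0 d=1 new=(0,3) → blocked by [0,2]×[3,7], reject
11. q=(14,13) nearest=8 d=4 new=(14,13) → add node 9 parent=8 cost=21
12. q=(13,4) nearest=5 d=1 new=(13,4) → blocked by [11,14]×[0,4], reject
13. q=(15,9) nearest=5 d=4 new=(15,9) → blocked by [13,16]×[8,12], reject
14. q=(3,5) nearest=1 d=2 new=(3,5) → add node 10 parent=1 cost=6; rewire 7→10 (10<12)
15. q=(16,6) nearest=5 d=3 new=(16,6) → add node 11 parent=5 cost=15
16. q=(14,3) nearest=5 d=2 new=(14,3) → blocked by [11,14]×[0,4], reject

Node count: 12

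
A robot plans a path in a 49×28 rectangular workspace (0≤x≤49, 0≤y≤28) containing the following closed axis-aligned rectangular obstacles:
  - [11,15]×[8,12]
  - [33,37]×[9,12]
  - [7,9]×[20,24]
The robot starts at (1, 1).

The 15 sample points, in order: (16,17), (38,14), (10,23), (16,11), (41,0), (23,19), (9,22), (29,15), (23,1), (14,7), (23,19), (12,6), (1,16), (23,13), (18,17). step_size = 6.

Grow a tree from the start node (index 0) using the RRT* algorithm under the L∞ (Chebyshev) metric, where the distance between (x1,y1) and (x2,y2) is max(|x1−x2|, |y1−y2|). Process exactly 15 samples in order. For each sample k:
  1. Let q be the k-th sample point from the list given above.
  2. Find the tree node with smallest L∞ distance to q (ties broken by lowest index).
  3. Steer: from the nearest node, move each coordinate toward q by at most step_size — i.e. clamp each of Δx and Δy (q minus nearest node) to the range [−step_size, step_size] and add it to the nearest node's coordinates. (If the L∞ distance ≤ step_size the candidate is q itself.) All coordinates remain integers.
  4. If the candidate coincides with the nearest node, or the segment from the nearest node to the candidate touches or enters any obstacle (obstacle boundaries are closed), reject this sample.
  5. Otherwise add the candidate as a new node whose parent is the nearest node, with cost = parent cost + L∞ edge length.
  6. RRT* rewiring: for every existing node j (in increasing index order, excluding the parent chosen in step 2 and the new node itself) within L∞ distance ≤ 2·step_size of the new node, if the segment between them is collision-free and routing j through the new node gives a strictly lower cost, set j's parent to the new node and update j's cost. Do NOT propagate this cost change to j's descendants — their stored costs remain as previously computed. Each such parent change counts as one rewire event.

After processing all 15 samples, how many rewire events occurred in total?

1. q=(16,17) nearest=0 d=16 new=(7,7) → add node 1 parent=0 cost=6
2. q=(38,14) nearest=1 d=31 new=(13,13) → blocked by [11,15]×[8,12], reject
3. q=(10,23) nearest=1 d=16 new=(10,13) → add node 2 parent=1 cost=12
4. q=(16,11) nearest=2 d=6 new=(16,11) → blocked by [11,15]×[8,12], reject
5. q=(41,0) nearest=2 d=31 new=(16,7) → blocked by [11,15]×[8,12], reject
6. q=(23,19) nearest=2 d=13 new=(16,19) → add node 3 parent=2 cost=18
7. q=(9,22) nearest=3 d=7 new=(10,22) → add node 4 parent=3 cost=24
8. q=(29,15) nearest=3 d=13 new=(22,15) → add node 5 parent=3 cost=24
9. q=(23,1) nearest=2 d=13 new=(16,7) → blocked by [11,15]×[8,12], reject
10. q=(14,7) nearest=2 d=6 new=(14,7) → blocked by [11,15]×[8,12], reject
11. q=(23,19) nearest=5 d=4 new=(23,19) → add node 6 parent=5 cost=28
12. q=(12,6) nearest=1 d=5 new=(12,6) → add node 7 parent=1 cost=11
13. q=(1,16) nearest=1 d=9 new=(1,13) → add node 8 parent=1 cost=12
14. q=(23,13) nearest=5 d=2 new=(23,13) → add node 9 parent=5 cost=26
15. q=(18,17) nearest=3 d=2 new=(18,17) → add node 10 parent=3 cost=20; rewire 6→10 (25<28); rewire 9→10 (25<26)

Rewire events: 2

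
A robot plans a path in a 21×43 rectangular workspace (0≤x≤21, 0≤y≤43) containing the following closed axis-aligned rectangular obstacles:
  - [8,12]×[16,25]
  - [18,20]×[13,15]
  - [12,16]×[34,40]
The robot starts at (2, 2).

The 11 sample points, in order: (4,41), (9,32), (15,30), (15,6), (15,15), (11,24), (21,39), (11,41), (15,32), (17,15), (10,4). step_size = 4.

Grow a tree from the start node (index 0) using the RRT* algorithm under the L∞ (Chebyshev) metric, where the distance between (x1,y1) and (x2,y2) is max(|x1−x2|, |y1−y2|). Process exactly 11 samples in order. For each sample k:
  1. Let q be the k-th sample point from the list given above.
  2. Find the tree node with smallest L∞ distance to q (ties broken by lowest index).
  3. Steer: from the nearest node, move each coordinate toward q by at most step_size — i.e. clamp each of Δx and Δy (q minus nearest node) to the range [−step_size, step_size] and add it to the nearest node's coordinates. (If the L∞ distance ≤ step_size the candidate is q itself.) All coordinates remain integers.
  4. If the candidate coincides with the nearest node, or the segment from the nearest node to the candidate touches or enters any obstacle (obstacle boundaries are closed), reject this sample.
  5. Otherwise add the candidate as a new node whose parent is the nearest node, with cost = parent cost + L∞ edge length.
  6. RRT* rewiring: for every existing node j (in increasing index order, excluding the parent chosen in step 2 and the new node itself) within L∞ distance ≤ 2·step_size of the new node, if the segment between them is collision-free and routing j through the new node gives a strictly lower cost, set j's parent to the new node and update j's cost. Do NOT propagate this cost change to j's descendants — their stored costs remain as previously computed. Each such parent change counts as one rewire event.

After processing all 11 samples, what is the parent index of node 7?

1. q=(4,41) nearest=0 d=39 new=(4,6) → add node 1 parent=0 cost=4
2. q=(9,32) nearest=1 d=26 new=(8,10) → add node 2 parent=1 cost=8
3. q=(15,30) nearest=2 d=20 new=(12,14) → add node 3 parent=2 cost=12
4. q=(15,6) nearest=2 d=7 new=(12,6) → add node 4 parent=2 cost=12
5. q=(15,15) nearest=3 d=3 new=(15,15) → add node 5 parent=3 cost=15
6. q=(11,24) nearest=5 d=9 new=(11,19) → blocked by [8,12]×[16,25], reject
7. q=(21,39) nearest=5 d=24 new=(19,19) → add node 6 parent=5 cost=19
8. q=(11,41) nearest=6 d=22 new=(15,23) → add node 7 parent=6 cost=23
9. q=(15,32) nearest=7 d=9 new=(15,27) → add node 8 parent=7 cost=27
10. q=(17,15) nearest=5 d=2 new=(17,15) → add node 9 parent=5 cost=17
11. q=(10,4) nearest=4 d=2 new=(10,4) → add node 10 parent=4 cost=14

Parent of node 7: 6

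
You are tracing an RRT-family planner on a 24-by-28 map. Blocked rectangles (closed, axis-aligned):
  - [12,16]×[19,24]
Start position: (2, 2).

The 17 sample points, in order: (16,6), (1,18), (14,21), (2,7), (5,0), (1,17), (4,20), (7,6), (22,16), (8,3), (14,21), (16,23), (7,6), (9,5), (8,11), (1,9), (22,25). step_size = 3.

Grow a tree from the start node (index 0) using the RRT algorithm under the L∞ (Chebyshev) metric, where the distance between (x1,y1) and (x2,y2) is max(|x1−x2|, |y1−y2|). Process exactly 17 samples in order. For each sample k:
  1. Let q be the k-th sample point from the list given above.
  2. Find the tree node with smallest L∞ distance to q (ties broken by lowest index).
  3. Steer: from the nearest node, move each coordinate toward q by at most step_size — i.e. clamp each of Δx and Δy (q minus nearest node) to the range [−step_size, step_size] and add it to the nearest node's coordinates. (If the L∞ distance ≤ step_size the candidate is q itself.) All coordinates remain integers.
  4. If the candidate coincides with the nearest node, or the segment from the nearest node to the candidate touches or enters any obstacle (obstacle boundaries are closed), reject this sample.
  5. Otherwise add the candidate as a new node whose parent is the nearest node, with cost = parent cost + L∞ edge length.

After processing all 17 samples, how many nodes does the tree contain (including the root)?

1. q=(16,6) nearest=0 d=14 new=(5,5) → add node 1 parent=0 cost=3
2. q=(1,18) nearest=1 d=13 new=(2,8) → add node 2 parent=1 cost=6
3. q=(14,21) nearest=2 d=13 new=(5,11) → add node 3 parent=2 cost=9
4. q=(2,7) nearest=2 d=1 new=(2,7) → add node 4 parent=2 cost=7
5. q=(5,0) nearest=0 d=3 new=(5,0) → add node 5 parent=0 cost=3
6. q=(1,17) nearest=3 d=6 new=(2,14) → add node 6 parent=3 cost=12
7. q=(4,20) nearest=6 d=6 new=(4,17) → add node 7 parent=6 cost=15
8. q=(7,6) nearest=1 d=2 new=(7,6) → add node 8 parent=1 cost=5
9. q=(22,16) nearest=8 d=15 new=(10,9) → add node 9 parent=8 cost=8
10. q=(8,3) nearest=1 d=3 new=(8,3) → add node 10 parent=1 cost=6
11. q=(14,21) nearest=3 d=10 new=(8,14) → add node 11 parent=3 cost=12
12. q=(16,23) nearest=11 d=9 new=(11,17) → add node 12 parent=11 cost=15
13. q=(7,6) nearest=8 d=0 → coincident, reject
14. q=(9,5) nearest=8 d=2 new=(9,5) → add node 13 parent=8 cost=7
15. q=(8,11) nearest=9 d=2 new=(8,11) → add node 14 parent=9 cost=10
16. q=(1,9) nearest=2 d=1 new=(1,9) → add node 15 parent=2 cost=7
17. q=(22,25) nearest=12 d=11 new=(14,20) → blocked by [12,16]×[19,24], reject

Node count: 16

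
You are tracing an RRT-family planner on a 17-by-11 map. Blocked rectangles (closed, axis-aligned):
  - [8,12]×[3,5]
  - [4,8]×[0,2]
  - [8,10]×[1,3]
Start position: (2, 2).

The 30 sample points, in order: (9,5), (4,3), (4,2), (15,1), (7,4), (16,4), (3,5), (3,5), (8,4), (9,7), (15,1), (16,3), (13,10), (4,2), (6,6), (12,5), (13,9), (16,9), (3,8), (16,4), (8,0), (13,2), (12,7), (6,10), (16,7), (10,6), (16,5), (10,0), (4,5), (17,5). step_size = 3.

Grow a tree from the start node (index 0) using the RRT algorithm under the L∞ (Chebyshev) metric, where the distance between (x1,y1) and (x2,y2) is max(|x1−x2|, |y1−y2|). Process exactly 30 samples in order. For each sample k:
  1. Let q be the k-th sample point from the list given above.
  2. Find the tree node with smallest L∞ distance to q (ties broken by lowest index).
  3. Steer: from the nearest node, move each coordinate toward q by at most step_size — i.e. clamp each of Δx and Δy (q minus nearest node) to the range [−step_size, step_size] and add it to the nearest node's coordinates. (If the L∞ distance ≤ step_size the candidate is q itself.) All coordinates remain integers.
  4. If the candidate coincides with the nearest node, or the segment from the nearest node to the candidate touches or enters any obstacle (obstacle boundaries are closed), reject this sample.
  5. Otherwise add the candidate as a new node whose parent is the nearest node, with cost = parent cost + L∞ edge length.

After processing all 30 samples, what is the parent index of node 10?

1. q=(9,5) nearest=0 d=7 new=(5,5) → add node 1 parent=0 cost=3
2. q=(4,3) nearest=0 d=2 new=(4,3) → add node 2 parent=0 cost=2
3. q=(4,2) nearest=2 d=1 new=(4,2) → blocked by [4,8]×[0,2], reject
4. q=(15,1) nearest=1 d=10 new=(8,2) → blocked by [4,8]×[0,2], reject
5. q=(7,4) nearest=1 d=2 new=(7,4) → add node 3 parent=1 cost=5
6. q=(16,4) nearest=3 d=9 new=(10,4) → blocked by [8,12]×[3,5], reject
7. q=(3,5) nearest=1 d=2 new=(3,5) → add node 4 parent=1 cost=5
8. q=(3,5) nearest=4 d=0 → coincident, reject
9. q=(8,4) nearest=3 d=1 new=(8,4) → blocked by [8,12]×[3,5], reject
10. q=(9,7) nearest=3 d=3 new=(9,7) → add node 5 parent=3 cost=8
11. q=(15,1) nearest=5 d=6 new=(12,4) → blocked by [8,12]×[3,5], reject
12. q=(16,3) nearest=5 d=7 new=(12,4) → blocked by [8,12]×[3,5], reject
13. q=(13,10) nearest=5 d=4 new=(12,10) → add node 6 parent=5 cost=11
14. q=(4,2) nearest=2 d=1 new=(4,2) → blocked by [4,8]×[0,2], reject
15. q=(6,6) nearest=1 d=1 new=(6,6) → add node 7 parent=1 cost=4
16. q=(12,5) nearest=5 d=3 new=(12,5) → blocked by [8,12]×[3,5], reject
17. q=(13,9) nearest=6 d=1 new=(13,9) → add node 8 parent=6 cost=12
18. q=(16,9) nearest=8 d=3 new=(16,9) → add node 9 parent=8 cost=15
19. q=(3,8) nearest=1 d=3 new=(3,8) → add node 10 parent=1 cost=6
20. q=(16,4) nearest=8 d=5 new=(16,6) → add node 11 parent=8 cost=15
21. q=(8,0) nearest=2 d=4 new=(7,0) → blocked by [4,8]×[0,2], reject
22. q=(13,2) nearest=11 d=4 new=(13,3) → add node 12 parent=11 cost=18
23. q=(12,7) nearest=8 d=2 new=(12,7) → add node 13 parent=8 cost=14
24. q=(6,10) nearest=5 d=3 new=(6,10) → add node 14 parent=5 cost=11
25. q=(16,7) nearest=11 d=1 new=(16,7) → add node 15 parent=11 cost=16
26. q=(10,6) nearest=5 d=1 new=(10,6) → add node 16 parent=5 cost=9
27. q=(16,5) nearest=11 d=1 new=(16,5) → add node 17 parent=11 cost=16
28. q=(10,0) nearest=12 d=3 new=(10,0) → add node 18 parent=12 cost=21
29. q=(4,5) nearest=1 d=1 new=(4,5) → add node 19 parent=1 cost=4
30. q=(17,5) nearest=11 d=1 new=(17,5) → add node 20 parent=11 cost=16

Parent of node 10: 1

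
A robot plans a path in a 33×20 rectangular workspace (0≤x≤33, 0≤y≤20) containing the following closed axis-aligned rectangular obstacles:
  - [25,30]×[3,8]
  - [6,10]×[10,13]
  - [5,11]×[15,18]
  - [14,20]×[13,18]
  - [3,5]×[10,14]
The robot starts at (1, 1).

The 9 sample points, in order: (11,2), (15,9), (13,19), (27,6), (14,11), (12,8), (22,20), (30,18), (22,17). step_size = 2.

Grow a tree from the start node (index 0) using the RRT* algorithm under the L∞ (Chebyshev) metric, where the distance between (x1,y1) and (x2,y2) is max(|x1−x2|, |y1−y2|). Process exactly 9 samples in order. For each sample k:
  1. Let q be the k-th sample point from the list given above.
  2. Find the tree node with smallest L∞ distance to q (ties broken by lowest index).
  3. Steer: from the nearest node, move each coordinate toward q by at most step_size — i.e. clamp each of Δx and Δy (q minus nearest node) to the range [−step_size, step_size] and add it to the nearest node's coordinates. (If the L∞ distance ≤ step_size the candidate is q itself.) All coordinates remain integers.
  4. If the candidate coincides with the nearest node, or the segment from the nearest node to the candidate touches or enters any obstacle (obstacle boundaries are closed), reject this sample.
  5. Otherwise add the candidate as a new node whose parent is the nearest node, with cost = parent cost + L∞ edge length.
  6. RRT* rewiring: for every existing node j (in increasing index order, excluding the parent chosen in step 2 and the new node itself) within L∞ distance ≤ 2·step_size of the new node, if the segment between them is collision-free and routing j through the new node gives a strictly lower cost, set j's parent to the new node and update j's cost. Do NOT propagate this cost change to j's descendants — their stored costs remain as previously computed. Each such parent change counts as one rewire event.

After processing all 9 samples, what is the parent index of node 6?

1. q=(11,2) nearest=0 d=10 new=(3,2) → add node 1 parent=0 cost=2
2. q=(15,9) nearest=1 d=12 new=(5,4) → add node 2 parent=1 cost=4
3. q=(13,19) nearest=2 d=15 new=(7,6) → add node 3 parent=2 cost=6
4. q=(27,6) nearest=3 d=20 new=(9,6) → add node 4 parent=3 cost=8
5. q=(14,11) nearest=4 d=5 new=(11,8) → add node 5 parent=4 cost=10
6. q=(12,8) nearest=5 d=1 new=(12,8) → add node 6 parent=5 cost=11
7. q=(22,20) nearest=5 d=12 new=(13,10) → add node 7 parent=5 cost=12
8. q=(30,18) nearest=7 d=17 new=(15,12) → add node 8 parent=7 cost=14
9. q=(22,17) nearest=8 d=7 new=(17,14) → blocked by [14,20]×[13,18], reject

Parent of node 6: 5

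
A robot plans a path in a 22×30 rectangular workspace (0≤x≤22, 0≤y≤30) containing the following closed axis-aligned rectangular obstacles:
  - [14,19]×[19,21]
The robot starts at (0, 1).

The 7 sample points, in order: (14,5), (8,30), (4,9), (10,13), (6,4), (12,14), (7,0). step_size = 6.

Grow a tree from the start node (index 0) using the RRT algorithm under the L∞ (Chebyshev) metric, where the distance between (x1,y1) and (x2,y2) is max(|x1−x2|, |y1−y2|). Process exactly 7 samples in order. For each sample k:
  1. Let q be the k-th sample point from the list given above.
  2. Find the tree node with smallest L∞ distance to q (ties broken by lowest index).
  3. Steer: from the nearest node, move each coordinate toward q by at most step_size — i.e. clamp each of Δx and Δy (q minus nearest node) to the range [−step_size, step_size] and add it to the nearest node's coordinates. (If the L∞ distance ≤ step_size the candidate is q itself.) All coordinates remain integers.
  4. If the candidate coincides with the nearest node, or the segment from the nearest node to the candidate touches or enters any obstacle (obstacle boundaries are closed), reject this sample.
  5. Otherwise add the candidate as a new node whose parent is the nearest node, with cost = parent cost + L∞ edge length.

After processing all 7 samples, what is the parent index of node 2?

Parent of node 2: 1

1. q=(14,5) nearest=0 d=14 new=(6,5) → add node 1 parent=0 cost=6
2. q=(8,30) nearest=1 d=25 new=(8,11) → add node 2 parent=1 cost=12
3. q=(4,9) nearest=1 d=4 new=(4,9) → add node 3 parent=1 cost=10
4. q=(10,13) nearest=2 d=2 new=(10,13) → add node 4 parent=2 cost=14
5. q=(6,4) nearest=1 d=1 new=(6,4) → add node 5 parent=1 cost=7
6. q=(12,14) nearest=4 d=2 new=(12,14) → add node 6 parent=4 cost=16
7. q=(7,0) nearest=5 d=4 new=(7,0) → add node 7 parent=5 cost=11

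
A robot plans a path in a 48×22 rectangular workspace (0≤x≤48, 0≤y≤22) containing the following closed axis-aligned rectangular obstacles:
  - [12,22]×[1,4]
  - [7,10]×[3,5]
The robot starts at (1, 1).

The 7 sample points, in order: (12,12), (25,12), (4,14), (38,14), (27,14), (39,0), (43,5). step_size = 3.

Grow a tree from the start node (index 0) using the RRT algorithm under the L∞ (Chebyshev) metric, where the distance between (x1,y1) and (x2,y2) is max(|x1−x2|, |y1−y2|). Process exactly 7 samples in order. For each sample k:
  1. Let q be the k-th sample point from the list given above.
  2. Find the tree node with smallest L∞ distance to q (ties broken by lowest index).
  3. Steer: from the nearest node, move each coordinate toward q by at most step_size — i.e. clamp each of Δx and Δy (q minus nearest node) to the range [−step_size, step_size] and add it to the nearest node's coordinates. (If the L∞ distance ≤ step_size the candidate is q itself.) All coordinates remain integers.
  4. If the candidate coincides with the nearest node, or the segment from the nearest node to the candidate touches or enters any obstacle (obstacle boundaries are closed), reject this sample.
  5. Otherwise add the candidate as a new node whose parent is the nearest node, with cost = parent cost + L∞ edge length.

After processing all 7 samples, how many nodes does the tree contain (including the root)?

Node count: 8

1. q=(12,12) nearest=0 d=11 new=(4,4) → add node 1 parent=0 cost=3
2. q=(25,12) nearest=1 d=21 new=(7,7) → add node 2 parent=1 cost=6
3. q=(4,14) nearest=2 d=7 new=(4,10) → add node 3 parent=2 cost=9
4. q=(38,14) nearest=2 d=31 new=(10,10) → add node 4 parent=2 cost=9
5. q=(27,14) nearest=4 d=17 new=(13,13) → add node 5 parent=4 cost=12
6. q=(39,0) nearest=5 d=26 new=(16,10) → add node 6 parent=5 cost=15
7. q=(43,5) nearest=6 d=27 new=(19,7) → add node 7 parent=6 cost=18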